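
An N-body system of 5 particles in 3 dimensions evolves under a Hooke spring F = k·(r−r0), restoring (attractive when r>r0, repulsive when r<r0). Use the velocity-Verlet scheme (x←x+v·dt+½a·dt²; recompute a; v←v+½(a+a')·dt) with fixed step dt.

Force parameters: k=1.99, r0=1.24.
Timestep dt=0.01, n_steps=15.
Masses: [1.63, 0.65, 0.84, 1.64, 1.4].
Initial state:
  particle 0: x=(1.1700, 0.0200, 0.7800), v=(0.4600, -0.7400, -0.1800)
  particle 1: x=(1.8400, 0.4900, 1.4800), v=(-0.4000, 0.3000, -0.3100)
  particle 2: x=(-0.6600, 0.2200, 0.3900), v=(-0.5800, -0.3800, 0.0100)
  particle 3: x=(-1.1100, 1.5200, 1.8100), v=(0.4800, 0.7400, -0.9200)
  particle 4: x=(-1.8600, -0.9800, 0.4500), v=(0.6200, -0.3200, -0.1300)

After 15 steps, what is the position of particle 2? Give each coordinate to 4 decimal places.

step 0: x0=(1.1700, 0.0200, 0.7800) x1=(1.8400, 0.4900, 1.4800) x2=(-0.6600, 0.2200, 0.3900) x3=(-1.1100, 1.5200, 1.8100) x4=(-1.8600, -0.9800, 0.4500)
step 1: x0=(1.1744, 0.0126, 0.7782) x1=(1.8351, 0.4929, 1.4767) x2=(-0.6656, 0.2162, 0.3903) x3=(-1.1050, 1.5272, 1.8007) x4=(-1.8534, -0.9830, 0.4488)
step 2: x0=(1.1782, 0.0053, 0.7764) x1=(1.8286, 0.4957, 1.4732) x2=(-0.6709, 0.2125, 0.3908) x3=(-1.0997, 1.5340, 1.7911) x4=(-1.8461, -0.9854, 0.4479)
step 3: x0=(1.1817, -0.0021, 0.7747) x1=(1.8203, 0.4983, 1.4693) x2=(-0.6758, 0.2089, 0.3917) x3=(-1.0941, 1.5403, 1.7813) x4=(-1.8381, -0.9874, 0.4472)
step 4: x0=(1.1846, -0.0093, 0.7729) x1=(1.8103, 0.5008, 1.4651) x2=(-0.6803, 0.2053, 0.3928) x3=(-1.0881, 1.5463, 1.7712) x4=(-1.8293, -0.9889, 0.4467)
step 5: x0=(1.1870, -0.0166, 0.7712) x1=(1.7986, 0.5032, 1.4606) x2=(-0.6845, 0.2018, 0.3942) x3=(-1.0817, 1.5518, 1.7608) x4=(-1.8198, -0.9899, 0.4465)
step 6: x0=(1.1890, -0.0238, 0.7695) x1=(1.7852, 0.5053, 1.4559) x2=(-0.6882, 0.1983, 0.3960) x3=(-1.0751, 1.5569, 1.7503) x4=(-1.8096, -0.9905, 0.4465)
step 7: x0=(1.1905, -0.0310, 0.7678) x1=(1.7702, 0.5074, 1.4508) x2=(-0.6916, 0.1949, 0.3980) x3=(-1.0681, 1.5615, 1.7395) x4=(-1.7987, -0.9905, 0.4467)
step 8: x0=(1.1915, -0.0381, 0.7661) x1=(1.7535, 0.5093, 1.4454) x2=(-0.6946, 0.1916, 0.4003) x3=(-1.0608, 1.5657, 1.7284) x4=(-1.7871, -0.9901, 0.4472)
step 9: x0=(1.1921, -0.0452, 0.7645) x1=(1.7352, 0.5110, 1.4397) x2=(-0.6973, 0.1884, 0.4029) x3=(-1.0531, 1.5695, 1.7171) x4=(-1.7748, -0.9892, 0.4479)
step 10: x0=(1.1922, -0.0523, 0.7628) x1=(1.7153, 0.5126, 1.4338) x2=(-0.6995, 0.1852, 0.4057) x3=(-1.0452, 1.5729, 1.7056) x4=(-1.7617, -0.9878, 0.4488)
step 11: x0=(1.1918, -0.0593, 0.7611) x1=(1.6939, 0.5141, 1.4275) x2=(-0.7014, 0.1821, 0.4089) x3=(-1.0369, 1.5759, 1.6938) x4=(-1.7480, -0.9860, 0.4500)
step 12: x0=(1.1909, -0.0663, 0.7595) x1=(1.6709, 0.5154, 1.4210) x2=(-0.7029, 0.1791, 0.4123) x3=(-1.0283, 1.5784, 1.6818) x4=(-1.7337, -0.9836, 0.4514)
step 13: x0=(1.1896, -0.0732, 0.7579) x1=(1.6463, 0.5166, 1.4143) x2=(-0.7040, 0.1762, 0.4160) x3=(-1.0194, 1.5805, 1.6696) x4=(-1.7186, -0.9809, 0.4530)
step 14: x0=(1.1878, -0.0801, 0.7562) x1=(1.6203, 0.5177, 1.4072) x2=(-0.7048, 0.1734, 0.4199) x3=(-1.0102, 1.5821, 1.6572) x4=(-1.7030, -0.9776, 0.4548)
step 15: x0=(1.1855, -0.0869, 0.7546) x1=(1.5927, 0.5186, 1.3999) x2=(-0.7051, 0.1707, 0.4241) x3=(-1.0007, 1.5834, 1.6446) x4=(-1.6866, -0.9739, 0.4568)

(-0.7051, 0.1707, 0.4241)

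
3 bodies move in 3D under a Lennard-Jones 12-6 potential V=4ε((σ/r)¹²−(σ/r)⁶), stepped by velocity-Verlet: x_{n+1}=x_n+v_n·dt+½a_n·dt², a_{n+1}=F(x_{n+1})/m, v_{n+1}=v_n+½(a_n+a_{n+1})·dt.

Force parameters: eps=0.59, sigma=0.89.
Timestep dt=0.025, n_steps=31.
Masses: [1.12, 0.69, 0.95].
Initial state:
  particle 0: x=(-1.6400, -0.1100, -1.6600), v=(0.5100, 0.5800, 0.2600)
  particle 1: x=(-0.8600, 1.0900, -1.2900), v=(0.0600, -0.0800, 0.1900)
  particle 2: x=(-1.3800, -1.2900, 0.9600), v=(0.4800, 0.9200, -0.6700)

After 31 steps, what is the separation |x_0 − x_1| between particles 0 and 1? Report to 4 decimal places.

step 0: x0=(-1.6400, -0.1100, -1.6600) x1=(-0.8600, 1.0900, -1.2900) x2=(-1.3800, -1.2900, 0.9600)
step 1: x0=(-1.6272, -0.0954, -1.6535) x1=(-0.8586, 1.0878, -1.2853) x2=(-1.3680, -1.2670, 0.9432)
step 2: x0=(-1.6142, -0.0806, -1.6469) x1=(-0.8574, 1.0854, -1.2807) x2=(-1.3560, -1.2440, 0.9265)
step 3: x0=(-1.6012, -0.0656, -1.6402) x1=(-0.8565, 1.0825, -1.2762) x2=(-1.3440, -1.2210, 0.9097)
step 4: x0=(-1.5879, -0.0503, -1.6335) x1=(-0.8558, 1.0793, -1.2718) x2=(-1.3320, -1.1980, 0.8930)
step 5: x0=(-1.5745, -0.0348, -1.6266) x1=(-0.8554, 1.0756, -1.2676) x2=(-1.3200, -1.1750, 0.8762)
step 6: x0=(-1.5609, -0.0190, -1.6197) x1=(-0.8553, 1.0714, -1.2635) x2=(-1.3080, -1.1520, 0.8594)
step 7: x0=(-1.5470, -0.0028, -1.6126) x1=(-0.8555, 1.0667, -1.2596) x2=(-1.2960, -1.1289, 0.8427)
step 8: x0=(-1.5330, 0.0137, -1.6055) x1=(-0.8561, 1.0614, -1.2559) x2=(-1.2840, -1.1059, 0.8259)
step 9: x0=(-1.5186, 0.0306, -1.5982) x1=(-0.8572, 1.0554, -1.2525) x2=(-1.2720, -1.0829, 0.8091)
step 10: x0=(-1.5040, 0.0480, -1.5907) x1=(-0.8588, 1.0487, -1.2492) x2=(-1.2600, -1.0599, 0.7923)
step 11: x0=(-1.4891, 0.0659, -1.5830) x1=(-0.8608, 1.0412, -1.2463) x2=(-1.2480, -1.0369, 0.7755)
step 12: x0=(-1.4737, 0.0844, -1.5752) x1=(-0.8635, 1.0327, -1.2436) x2=(-1.2360, -1.0138, 0.7587)
step 13: x0=(-1.4580, 0.1035, -1.5671) x1=(-0.8669, 1.0232, -1.2414) x2=(-1.2240, -0.9908, 0.7419)
step 14: x0=(-1.4418, 0.1233, -1.5588) x1=(-0.8710, 1.0125, -1.2395) x2=(-1.2120, -0.9677, 0.7251)
step 15: x0=(-1.4252, 0.1438, -1.5502) x1=(-0.8758, 1.0007, -1.2380) x2=(-1.2000, -0.9447, 0.7082)
step 16: x0=(-1.4081, 0.1649, -1.5414) x1=(-0.8813, 0.9878, -1.2369) x2=(-1.1880, -0.9216, 0.6914)
step 17: x0=(-1.3908, 0.1864, -1.5324) x1=(-0.8871, 0.9744, -1.2361) x2=(-1.1760, -0.8986, 0.6745)
step 18: x0=(-1.3738, 0.2075, -1.5236) x1=(-0.8926, 0.9616, -1.2349) x2=(-1.1640, -0.8755, 0.6577)
step 19: x0=(-1.3581, 0.2265, -1.5156) x1=(-0.8958, 0.9523, -1.2325) x2=(-1.1520, -0.8524, 0.6408)
step 20: x0=(-1.3457, 0.2404, -1.5095) x1=(-0.8938, 0.9511, -1.2268) x2=(-1.1400, -0.8294, 0.6239)
step 21: x0=(-1.3379, 0.2469, -1.5064) x1=(-0.8843, 0.9619, -1.2164) x2=(-1.1280, -0.8063, 0.6070)
step 22: x0=(-1.3341, 0.2471, -1.5058) x1=(-0.8682, 0.9830, -1.2018) x2=(-1.1160, -0.7832, 0.5901)
step 23: x0=(-1.3325, 0.2439, -1.5066) x1=(-0.8486, 1.0095, -1.1849) x2=(-1.1040, -0.7601, 0.5732)
step 24: x0=(-1.3316, 0.2397, -1.5079) x1=(-0.8279, 1.0378, -1.1673) x2=(-1.0920, -0.7369, 0.5563)
step 25: x0=(-1.3306, 0.2355, -1.5091) x1=(-0.8073, 1.0660, -1.1497) x2=(-1.0800, -0.7138, 0.5393)
step 26: x0=(-1.3293, 0.2318, -1.5101) x1=(-0.7872, 1.0933, -1.1325) x2=(-1.0681, -0.6907, 0.5223)
step 27: x0=(-1.3275, 0.2288, -1.5107) x1=(-0.7679, 1.1195, -1.1158) x2=(-1.0561, -0.6675, 0.5053)
step 28: x0=(-1.3253, 0.2265, -1.5111) x1=(-0.7492, 1.1445, -1.0996) x2=(-1.0441, -0.6443, 0.4883)
step 29: x0=(-1.3227, 0.2249, -1.5111) x1=(-0.7312, 1.1684, -1.0838) x2=(-1.0321, -0.6211, 0.4713)
step 30: x0=(-1.3197, 0.2238, -1.5109) x1=(-0.7139, 1.1914, -1.0685) x2=(-1.0201, -0.5979, 0.4542)
step 31: x0=(-1.3164, 0.2233, -1.5103) x1=(-0.6971, 1.2135, -1.0536) x2=(-1.0081, -0.5747, 0.4371)

1.2541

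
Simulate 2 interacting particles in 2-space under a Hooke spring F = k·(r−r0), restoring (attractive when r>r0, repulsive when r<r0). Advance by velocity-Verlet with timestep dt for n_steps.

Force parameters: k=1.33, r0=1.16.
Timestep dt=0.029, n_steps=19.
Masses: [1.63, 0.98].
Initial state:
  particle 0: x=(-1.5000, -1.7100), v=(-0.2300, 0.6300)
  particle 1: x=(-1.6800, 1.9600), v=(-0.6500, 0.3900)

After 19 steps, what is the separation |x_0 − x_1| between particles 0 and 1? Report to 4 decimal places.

step 0: x0=(-1.5000, -1.7100) x1=(-1.6800, 1.9600)
step 1: x0=(-1.5067, -1.6909) x1=(-1.6988, 1.9699)
step 2: x0=(-1.5135, -1.6700) x1=(-1.7174, 1.9769)
step 3: x0=(-1.5204, -1.6475) x1=(-1.7359, 1.9811)
step 4: x0=(-1.5274, -1.6232) x1=(-1.7542, 1.9824)
step 5: x0=(-1.5345, -1.5973) x1=(-1.7723, 1.9810)
step 6: x0=(-1.5417, -1.5697) x1=(-1.7903, 1.9768)
step 7: x0=(-1.5491, -1.5405) x1=(-1.8080, 1.9699)
step 8: x0=(-1.5565, -1.5096) x1=(-1.8256, 1.9603)
step 9: x0=(-1.5641, -1.4772) x1=(-1.8429, 1.9480)
step 10: x0=(-1.5718, -1.4432) x1=(-1.8601, 1.9332)
step 11: x0=(-1.5796, -1.4077) x1=(-1.8770, 1.9158)
step 12: x0=(-1.5876, -1.3707) x1=(-1.8937, 1.8960)
step 13: x0=(-1.5957, -1.3322) x1=(-1.9102, 1.8737)
step 14: x0=(-1.6039, -1.2923) x1=(-1.9264, 1.8491)
step 15: x0=(-1.6123, -1.2511) x1=(-1.9424, 1.8222)
step 16: x0=(-1.6208, -1.2086) x1=(-1.9582, 1.7932)
step 17: x0=(-1.6295, -1.1648) x1=(-1.9737, 1.7620)
step 18: x0=(-1.6383, -1.1197) x1=(-1.9890, 1.7288)
step 19: x0=(-1.6472, -1.0735) x1=(-2.0041, 1.6937)

2.7901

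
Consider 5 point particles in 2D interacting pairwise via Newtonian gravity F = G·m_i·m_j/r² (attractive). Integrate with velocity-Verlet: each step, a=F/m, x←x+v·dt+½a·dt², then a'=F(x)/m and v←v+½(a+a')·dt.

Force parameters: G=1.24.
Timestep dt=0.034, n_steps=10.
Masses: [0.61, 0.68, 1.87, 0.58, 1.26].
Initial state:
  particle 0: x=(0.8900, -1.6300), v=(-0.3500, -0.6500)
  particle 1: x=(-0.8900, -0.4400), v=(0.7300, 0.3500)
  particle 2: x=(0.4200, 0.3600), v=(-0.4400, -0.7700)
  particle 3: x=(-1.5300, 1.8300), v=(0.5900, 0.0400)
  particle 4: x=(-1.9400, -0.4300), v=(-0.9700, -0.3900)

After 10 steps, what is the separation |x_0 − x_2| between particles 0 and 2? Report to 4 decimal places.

step 0: x0=(0.8900, -1.6300) x1=(-0.8900, -0.4400) x2=(0.4200, 0.3600) x3=(-1.5300, 1.8300) x4=(-1.9400, -0.4300)
step 1: x0=(0.8778, -1.6517) x1=(-0.8655, -0.4278) x2=(0.4047, 0.3336) x3=(-1.5098, 1.8310) x4=(-1.9723, -0.4431)
step 2: x0=(0.8651, -1.6725) x1=(-0.8412, -0.4149) x2=(0.3887, 0.3068) x3=(-1.4891, 1.8311) x4=(-2.0032, -0.4560)
step 3: x0=(0.8519, -1.6924) x1=(-0.8171, -0.4014) x2=(0.3719, 0.2795) x3=(-1.4682, 1.8304) x4=(-2.0330, -0.4686)
step 4: x0=(0.8382, -1.7115) x1=(-0.7928, -0.3872) x2=(0.3543, 0.2518) x3=(-1.4468, 1.8289) x4=(-2.0615, -0.4810)
step 5: x0=(0.8239, -1.7297) x1=(-0.7681, -0.3723) x2=(0.3360, 0.2236) x3=(-1.4252, 1.8265) x4=(-2.0889, -0.4930)
step 6: x0=(0.8092, -1.7470) x1=(-0.7429, -0.3567) x2=(0.3167, 0.1949) x3=(-1.4031, 1.8234) x4=(-2.1153, -0.5048)
step 7: x0=(0.7939, -1.7633) x1=(-0.7169, -0.3403) x2=(0.2965, 0.1657) x3=(-1.3808, 1.8193) x4=(-2.1406, -0.5163)
step 8: x0=(0.7781, -1.7788) x1=(-0.6897, -0.3230) x2=(0.2754, 0.1360) x3=(-1.3581, 1.8145) x4=(-2.1649, -0.5276)
step 9: x0=(0.7617, -1.7933) x1=(-0.6611, -0.3049) x2=(0.2531, 0.1057) x3=(-1.3351, 1.8087) x4=(-2.1882, -0.5386)
step 10: x0=(0.7449, -1.8069) x1=(-0.6308, -0.2857) x2=(0.2296, 0.0749) x3=(-1.3117, 1.8021) x4=(-2.2107, -0.5493)

1.9510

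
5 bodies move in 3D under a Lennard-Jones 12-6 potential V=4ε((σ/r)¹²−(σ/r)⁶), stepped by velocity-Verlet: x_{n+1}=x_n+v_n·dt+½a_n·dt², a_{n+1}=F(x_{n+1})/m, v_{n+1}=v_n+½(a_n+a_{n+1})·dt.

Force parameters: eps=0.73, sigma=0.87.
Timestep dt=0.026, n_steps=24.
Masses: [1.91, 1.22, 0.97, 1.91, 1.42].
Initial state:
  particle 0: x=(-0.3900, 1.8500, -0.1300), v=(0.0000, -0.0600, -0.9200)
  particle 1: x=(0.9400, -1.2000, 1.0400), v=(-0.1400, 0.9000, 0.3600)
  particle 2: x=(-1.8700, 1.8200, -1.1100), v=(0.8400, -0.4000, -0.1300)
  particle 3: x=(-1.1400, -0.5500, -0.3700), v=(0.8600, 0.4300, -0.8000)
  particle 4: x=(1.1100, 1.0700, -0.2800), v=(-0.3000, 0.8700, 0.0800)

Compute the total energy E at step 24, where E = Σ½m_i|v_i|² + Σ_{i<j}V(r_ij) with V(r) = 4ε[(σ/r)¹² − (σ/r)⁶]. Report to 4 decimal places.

step 0: x0=(-0.3900, 1.8500, -0.1300) x1=(0.9400, -1.2000, 1.0400) x2=(-1.8700, 1.8200, -1.1100) x3=(-1.1400, -0.5500, -0.3700) x4=(1.1100, 1.0700, -0.2800)
step 1: x0=(-0.3900, 1.8484, -0.1539) x1=(0.9364, -1.1766, 1.0494) x2=(-1.8481, 1.8096, -1.1134) x3=(-1.1176, -0.5388, -0.3908) x4=(1.1022, 1.0926, -0.2779)
step 2: x0=(-0.3900, 1.8468, -0.1779) x1=(0.9327, -1.1532, 1.0587) x2=(-1.8261, 1.7992, -1.1166) x3=(-1.0953, -0.5276, -0.4116) x4=(1.0942, 1.1153, -0.2758)
step 3: x0=(-0.3899, 1.8452, -0.2019) x1=(0.9291, -1.1298, 1.0681) x2=(-1.8041, 1.7888, -1.1199) x3=(-1.0729, -0.5164, -0.4324) x4=(1.0862, 1.1380, -0.2737)
step 4: x0=(-0.3899, 1.8435, -0.2260) x1=(0.9254, -1.1064, 1.0774) x2=(-1.7819, 1.7784, -1.1230) x3=(-1.0505, -0.5052, -0.4532) x4=(1.0781, 1.1608, -0.2716)
step 5: x0=(-0.3898, 1.8417, -0.2501) x1=(0.9217, -1.0829, 1.0867) x2=(-1.7596, 1.7679, -1.1261) x3=(-1.0281, -0.4940, -0.4740) x4=(1.0699, 1.1836, -0.2695)
step 6: x0=(-0.3897, 1.8399, -0.2742) x1=(0.9181, -1.0595, 1.0961) x2=(-1.7371, 1.7575, -1.1291) x3=(-1.0058, -0.4828, -0.4948) x4=(1.0615, 1.2064, -0.2674)
step 7: x0=(-0.3896, 1.8381, -0.2984) x1=(0.9144, -1.0361, 1.1054) x2=(-1.7145, 1.7471, -1.1319) x3=(-0.9834, -0.4715, -0.5156) x4=(1.0530, 1.2293, -0.2653)
step 8: x0=(-0.3895, 1.8362, -0.3226) x1=(0.9107, -1.0126, 1.1147) x2=(-1.6917, 1.7367, -1.1347) x3=(-0.9610, -0.4603, -0.5364) x4=(1.0444, 1.2523, -0.2632)
step 9: x0=(-0.3894, 1.8342, -0.3469) x1=(0.9071, -0.9892, 1.1240) x2=(-1.6687, 1.7263, -1.1373) x3=(-0.9386, -0.4490, -0.5571) x4=(1.0356, 1.2753, -0.2611)
step 10: x0=(-0.3893, 1.8322, -0.3713) x1=(0.9034, -0.9657, 1.1333) x2=(-1.6454, 1.7159, -1.1398) x3=(-0.9162, -0.4377, -0.5779) x4=(1.0267, 1.2983, -0.2590)
step 11: x0=(-0.3892, 1.8301, -0.3957) x1=(0.8997, -0.9422, 1.1426) x2=(-1.6218, 1.7055, -1.1421) x3=(-0.8938, -0.4264, -0.5987) x4=(1.0176, 1.3214, -0.2569)
step 12: x0=(-0.3891, 1.8280, -0.4203) x1=(0.8960, -0.9188, 1.1519) x2=(-1.5980, 1.6951, -1.1442) x3=(-0.8713, -0.4151, -0.6195) x4=(1.0083, 1.3446, -0.2548)
step 13: x0=(-0.3891, 1.8258, -0.4449) x1=(0.8923, -0.8953, 1.1612) x2=(-1.5738, 1.6847, -1.1461) x3=(-0.8489, -0.4038, -0.6403) x4=(0.9988, 1.3679, -0.2527)
step 14: x0=(-0.3891, 1.8234, -0.4696) x1=(0.8886, -0.8718, 1.1704) x2=(-1.5491, 1.6744, -1.1478) x3=(-0.8265, -0.3925, -0.6610) x4=(0.9890, 1.3912, -0.2507)
step 15: x0=(-0.3892, 1.8210, -0.4945) x1=(0.8849, -0.8483, 1.1797) x2=(-1.5240, 1.6641, -1.1491) x3=(-0.8041, -0.3811, -0.6818) x4=(0.9791, 1.4145, -0.2487)
step 16: x0=(-0.3894, 1.8185, -0.5194) x1=(0.8812, -0.8248, 1.1890) x2=(-1.4983, 1.6539, -1.1502) x3=(-0.7816, -0.3697, -0.7026) x4=(0.9689, 1.4379, -0.2468)
step 17: x0=(-0.3898, 1.8159, -0.5445) x1=(0.8775, -0.8013, 1.1982) x2=(-1.4720, 1.6438, -1.1508) x3=(-0.7592, -0.3583, -0.7234) x4=(0.9585, 1.4614, -0.2449)
step 18: x0=(-0.3903, 1.8132, -0.5698) x1=(0.8738, -0.7778, 1.2075) x2=(-1.4449, 1.6337, -1.1511) x3=(-0.7368, -0.3469, -0.7441) x4=(0.9478, 1.4850, -0.2431)
step 19: x0=(-0.3911, 1.8103, -0.5953) x1=(0.8701, -0.7543, 1.2167) x2=(-1.4170, 1.6238, -1.1509) x3=(-0.7143, -0.3354, -0.7649) x4=(0.9368, 1.5086, -0.2413)
step 20: x0=(-0.3922, 1.8073, -0.6210) x1=(0.8663, -0.7308, 1.2259) x2=(-1.3880, 1.6140, -1.1501) x3=(-0.6919, -0.3240, -0.7857) x4=(0.9256, 1.5323, -0.2396)
step 21: x0=(-0.3936, 1.8041, -0.6469) x1=(0.8626, -0.7073, 1.2352) x2=(-1.3580, 1.6044, -1.1488) x3=(-0.6695, -0.3125, -0.8064) x4=(0.9140, 1.5560, -0.2380)
step 22: x0=(-0.3954, 1.8007, -0.6731) x1=(0.8589, -0.6838, 1.2444) x2=(-1.3267, 1.5950, -1.1468) x3=(-0.6470, -0.3009, -0.8272) x4=(0.9022, 1.5797, -0.2365)
step 23: x0=(-0.3976, 1.7972, -0.6995) x1=(0.8551, -0.6603, 1.2536) x2=(-1.2942, 1.5859, -1.1442) x3=(-0.6246, -0.2894, -0.8479) x4=(0.8900, 1.6035, -0.2351)
step 24: x0=(-0.4000, 1.7935, -0.7260) x1=(0.8514, -0.6367, 1.2628) x2=(-1.2607, 1.5769, -1.1411) x3=(-0.6021, -0.2777, -0.8687) x4=(0.8775, 1.6274, -0.2338)
step 0 velocities: v0=(0.0000, -0.0600, -0.9200) v1=(-0.1400, 0.9000, 0.3600) v2=(0.8400, -0.4000, -0.1300) v3=(0.8600, 0.4300, -0.8000) v4=(-0.3000, 0.8700, 0.0800)
step 0: KE=3.9248, PE=-0.1137, E=3.8111
step 24 velocities: v0=(-0.0910, -0.1440, -1.0207) v1=(-0.1438, 0.9051, 0.3538) v2=(1.2908, -0.3447, 0.1202) v3=(0.8631, 0.4471, -0.7983) v4=(-0.4864, 0.9179, 0.0476)
step 24: KE=4.7627, PE=-0.9596, E=3.8031

3.8031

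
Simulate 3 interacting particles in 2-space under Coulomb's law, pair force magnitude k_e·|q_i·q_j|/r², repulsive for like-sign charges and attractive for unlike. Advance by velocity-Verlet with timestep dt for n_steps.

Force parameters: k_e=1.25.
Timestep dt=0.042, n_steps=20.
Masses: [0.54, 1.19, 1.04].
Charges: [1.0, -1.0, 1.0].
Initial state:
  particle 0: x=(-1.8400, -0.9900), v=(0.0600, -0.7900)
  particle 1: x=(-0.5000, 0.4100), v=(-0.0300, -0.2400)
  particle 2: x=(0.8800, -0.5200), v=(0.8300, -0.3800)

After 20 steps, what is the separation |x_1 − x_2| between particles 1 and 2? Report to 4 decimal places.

step 0: x0=(-1.8400, -0.9900) x1=(-0.5000, 0.4100) x2=(0.8800, -0.5200)
step 1: x0=(-1.8374, -1.0228) x1=(-0.5012, 0.3996) x2=(0.9147, -0.5357)
step 2: x0=(-1.8345, -1.0550) x1=(-0.5021, 0.3884) x2=(0.9490, -0.5510)
step 3: x0=(-1.8315, -1.0864) x1=(-0.5029, 0.3766) x2=(0.9830, -0.5658)
step 4: x0=(-1.8282, -1.1172) x1=(-0.5034, 0.3640) x2=(1.0167, -0.5803)
step 5: x0=(-1.8247, -1.1473) x1=(-0.5038, 0.3509) x2=(1.0500, -0.5943)
step 6: x0=(-1.8210, -1.1767) x1=(-0.5040, 0.3371) x2=(1.0831, -0.6079)
step 7: x0=(-1.8171, -1.2054) x1=(-0.5041, 0.3226) x2=(1.1159, -0.6212)
step 8: x0=(-1.8130, -1.2335) x1=(-0.5040, 0.3076) x2=(1.1483, -0.6341)
step 9: x0=(-1.8086, -1.2609) x1=(-0.5037, 0.2919) x2=(1.1805, -0.6467)
step 10: x0=(-1.8041, -1.2876) x1=(-0.5033, 0.2757) x2=(1.2124, -0.6590)
step 11: x0=(-1.7994, -1.3137) x1=(-0.5028, 0.2589) x2=(1.2441, -0.6710)
step 12: x0=(-1.7944, -1.3391) x1=(-0.5021, 0.2415) x2=(1.2755, -0.6826)
step 13: x0=(-1.7892, -1.3638) x1=(-0.5013, 0.2236) x2=(1.3066, -0.6940)
step 14: x0=(-1.7838, -1.3878) x1=(-0.5004, 0.2051) x2=(1.3374, -0.7051)
step 15: x0=(-1.7782, -1.4112) x1=(-0.4993, 0.1861) x2=(1.3681, -0.7159)
step 16: x0=(-1.7724, -1.4338) x1=(-0.4982, 0.1665) x2=(1.3984, -0.7265)
step 17: x0=(-1.7663, -1.4558) x1=(-0.4969, 0.1464) x2=(1.4286, -0.7368)
step 18: x0=(-1.7600, -1.4772) x1=(-0.4956, 0.1258) x2=(1.4585, -0.7469)
step 19: x0=(-1.7535, -1.4978) x1=(-0.4941, 0.1047) x2=(1.4881, -0.7567)
step 20: x0=(-1.7467, -1.5177) x1=(-0.4926, 0.0831) x2=(1.5176, -0.7664)

2.1823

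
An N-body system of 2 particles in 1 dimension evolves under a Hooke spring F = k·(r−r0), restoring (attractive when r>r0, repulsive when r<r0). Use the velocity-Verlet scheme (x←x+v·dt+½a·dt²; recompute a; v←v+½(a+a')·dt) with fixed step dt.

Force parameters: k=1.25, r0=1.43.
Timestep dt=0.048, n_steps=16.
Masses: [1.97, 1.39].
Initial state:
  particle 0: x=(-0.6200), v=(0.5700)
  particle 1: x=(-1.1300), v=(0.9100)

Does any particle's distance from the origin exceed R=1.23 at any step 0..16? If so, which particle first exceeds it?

no

step 0: x0=(-0.6200) x1=(-1.1300)
step 1: x0=(-0.5920) x1=(-1.0873)
step 2: x0=(-0.5626) x1=(-1.0465)
step 3: x0=(-0.5318) x1=(-1.0077)
step 4: x0=(-0.4996) x1=(-0.9708)
step 5: x0=(-0.4660) x1=(-0.9359)
step 6: x0=(-0.4310) x1=(-0.9031)
step 7: x0=(-0.3947) x1=(-0.8722)
step 8: x0=(-0.3569) x1=(-0.8432)
step 9: x0=(-0.3177) x1=(-0.8163)
step 10: x0=(-0.2772) x1=(-0.7912)
step 11: x0=(-0.2354) x1=(-0.7681)
step 12: x0=(-0.1922) x1=(-0.7468)
step 13: x0=(-0.1477) x1=(-0.7274)
step 14: x0=(-0.1021) x1=(-0.7097)
step 15: x0=(-0.0552) x1=(-0.6937)
step 16: x0=(-0.0071) x1=(-0.6793)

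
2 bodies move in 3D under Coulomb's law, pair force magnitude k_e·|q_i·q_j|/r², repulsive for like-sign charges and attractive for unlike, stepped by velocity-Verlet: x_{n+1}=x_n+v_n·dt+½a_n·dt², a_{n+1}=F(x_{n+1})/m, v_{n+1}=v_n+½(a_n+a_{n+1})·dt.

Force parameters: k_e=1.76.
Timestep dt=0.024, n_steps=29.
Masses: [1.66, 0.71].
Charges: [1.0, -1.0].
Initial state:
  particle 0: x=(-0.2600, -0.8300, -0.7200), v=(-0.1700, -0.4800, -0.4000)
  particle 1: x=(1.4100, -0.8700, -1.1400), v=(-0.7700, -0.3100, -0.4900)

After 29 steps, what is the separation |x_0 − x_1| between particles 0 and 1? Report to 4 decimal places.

0.9717

step 0: x0=(-0.2600, -0.8300, -0.7200) x1=(1.4100, -0.8700, -1.1400)
step 1: x0=(-0.2640, -0.8415, -0.7296) x1=(1.3913, -0.8774, -1.1517)
step 2: x0=(-0.2678, -0.8530, -0.7393) x1=(1.3721, -0.8849, -1.1633)
step 3: x0=(-0.2713, -0.8646, -0.7490) x1=(1.3524, -0.8923, -1.1747)
step 4: x0=(-0.2747, -0.8761, -0.7588) x1=(1.3323, -0.8997, -1.1861)
step 5: x0=(-0.2778, -0.8877, -0.7687) x1=(1.3116, -0.9071, -1.1973)
step 6: x0=(-0.2808, -0.8992, -0.7786) x1=(1.2904, -0.9145, -1.2083)
step 7: x0=(-0.2835, -0.9107, -0.7885) x1=(1.2688, -0.9219, -1.2192)
step 8: x0=(-0.2860, -0.9223, -0.7985) x1=(1.2465, -0.9292, -1.2300)
step 9: x0=(-0.2882, -0.9338, -0.8086) x1=(1.2238, -0.9366, -1.2406)
step 10: x0=(-0.2902, -0.9454, -0.8188) x1=(1.2005, -0.9440, -1.2511)
step 11: x0=(-0.2920, -0.9569, -0.8290) x1=(1.1766, -0.9514, -1.2614)
step 12: x0=(-0.2935, -0.9685, -0.8393) x1=(1.1521, -0.9588, -1.2715)
step 13: x0=(-0.2948, -0.9800, -0.8497) x1=(1.1271, -0.9662, -1.2814)
step 14: x0=(-0.2958, -0.9915, -0.8602) x1=(1.1014, -0.9736, -1.2912)
step 15: x0=(-0.2965, -1.0031, -0.8707) x1=(1.0751, -0.9810, -1.3007)
step 16: x0=(-0.2969, -1.0146, -0.8813) x1=(1.0481, -0.9884, -1.3101)
step 17: x0=(-0.2971, -1.0261, -0.8921) x1=(1.0204, -0.9958, -1.3192)
step 18: x0=(-0.2969, -1.0377, -0.9029) x1=(0.9920, -1.0032, -1.3281)
step 19: x0=(-0.2965, -1.0492, -0.9138) x1=(0.9629, -1.0107, -1.3368)
step 20: x0=(-0.2957, -1.0607, -0.9248) x1=(0.9330, -1.0182, -1.3452)
step 21: x0=(-0.2945, -1.0722, -0.9360) x1=(0.9024, -1.0257, -1.3533)
step 22: x0=(-0.2931, -1.0836, -0.9473) x1=(0.8709, -1.0332, -1.3611)
step 23: x0=(-0.2912, -1.0951, -0.9587) x1=(0.8385, -1.0408, -1.3687)
step 24: x0=(-0.2889, -1.1065, -0.9702) x1=(0.8052, -1.0484, -1.3759)
step 25: x0=(-0.2862, -1.1179, -0.9819) x1=(0.7709, -1.0561, -1.3827)
step 26: x0=(-0.2831, -1.1293, -0.9938) x1=(0.7355, -1.0639, -1.3891)
step 27: x0=(-0.2795, -1.1407, -1.0059) x1=(0.6991, -1.0717, -1.3951)
step 28: x0=(-0.2754, -1.1520, -1.0182) x1=(0.6614, -1.0796, -1.4006)
step 29: x0=(-0.2707, -1.1633, -1.0306) x1=(0.6225, -1.0876, -1.4056)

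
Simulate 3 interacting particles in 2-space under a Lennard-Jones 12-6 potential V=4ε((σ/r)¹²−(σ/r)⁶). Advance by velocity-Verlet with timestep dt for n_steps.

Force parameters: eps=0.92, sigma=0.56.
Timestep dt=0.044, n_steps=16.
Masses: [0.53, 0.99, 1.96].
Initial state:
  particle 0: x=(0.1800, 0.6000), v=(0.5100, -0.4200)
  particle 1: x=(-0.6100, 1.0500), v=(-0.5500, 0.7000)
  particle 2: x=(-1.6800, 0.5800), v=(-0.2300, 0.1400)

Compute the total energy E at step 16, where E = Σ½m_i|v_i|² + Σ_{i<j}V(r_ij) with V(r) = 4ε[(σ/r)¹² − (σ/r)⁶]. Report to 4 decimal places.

0.3392

step 0: x0=(0.1800, 0.6000) x1=(-0.6100, 1.0500) x2=(-1.6800, 0.5800)
step 1: x0=(0.2005, 0.5826) x1=(-0.6334, 1.0801) x2=(-1.6900, 0.5862)
step 2: x0=(0.2186, 0.5666) x1=(-0.6559, 1.1093) x2=(-1.6998, 0.5925)
step 3: x0=(0.2351, 0.5517) x1=(-0.6779, 1.1378) x2=(-1.7094, 0.5989)
step 4: x0=(0.2503, 0.5375) x1=(-0.6997, 1.1656) x2=(-1.7188, 0.6054)
step 5: x0=(0.2648, 0.5238) x1=(-0.7215, 1.1929) x2=(-1.7280, 0.6120)
step 6: x0=(0.2786, 0.5105) x1=(-0.7433, 1.2198) x2=(-1.7370, 0.6187)
step 7: x0=(0.2920, 0.4975) x1=(-0.7653, 1.2463) x2=(-1.7457, 0.6256)
step 8: x0=(0.3050, 0.4848) x1=(-0.7876, 1.2724) x2=(-1.7543, 0.6326)
step 9: x0=(0.3177, 0.4722) x1=(-0.8100, 1.2982) x2=(-1.7627, 0.6397)
step 10: x0=(0.3303, 0.4598) x1=(-0.8328, 1.3236) x2=(-1.7709, 0.6469)
step 11: x0=(0.3427, 0.4475) x1=(-0.8558, 1.3487) x2=(-1.7789, 0.6543)
step 12: x0=(0.3550, 0.4353) x1=(-0.8792, 1.3735) x2=(-1.7867, 0.6618)
step 13: x0=(0.3671, 0.4231) x1=(-0.9029, 1.3979) x2=(-1.7943, 0.6694)
step 14: x0=(0.3792, 0.4111) x1=(-0.9269, 1.4220) x2=(-1.8017, 0.6773)
step 15: x0=(0.3912, 0.3990) x1=(-0.9513, 1.4458) x2=(-1.8089, 0.6852)
step 16: x0=(0.4032, 0.3870) x1=(-0.9760, 1.4692) x2=(-1.8159, 0.6934)
step 0 velocities: v0=(0.5100, -0.4200) v1=(-0.5500, 0.7000) v2=(-0.2300, 0.1400)
step 0: KE=0.5790, PE=-0.2367, E=0.3423
step 16 velocities: v0=(0.2711, -0.2725) v1=(-0.5657, 0.5279) v2=(-0.1575, 0.1870)
step 16: KE=0.3941, PE=-0.0549, E=0.3392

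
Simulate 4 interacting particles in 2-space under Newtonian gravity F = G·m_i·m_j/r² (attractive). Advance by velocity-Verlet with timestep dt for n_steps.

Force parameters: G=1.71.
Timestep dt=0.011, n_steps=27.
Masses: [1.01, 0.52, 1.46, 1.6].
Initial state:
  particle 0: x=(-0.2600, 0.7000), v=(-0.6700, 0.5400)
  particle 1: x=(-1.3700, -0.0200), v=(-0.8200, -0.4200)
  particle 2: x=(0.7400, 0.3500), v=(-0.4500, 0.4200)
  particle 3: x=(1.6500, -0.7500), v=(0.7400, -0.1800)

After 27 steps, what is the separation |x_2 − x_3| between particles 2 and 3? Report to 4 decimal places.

1.7502

step 0: x0=(-0.2600, 0.7000) x1=(-1.3700, -0.0200) x2=(0.7400, 0.3500) x3=(1.6500, -0.7500)
step 1: x0=(-0.2672, 0.7059) x1=(-1.3789, -0.0246) x2=(0.7350, 0.3546) x3=(1.6581, -0.7519)
step 2: x0=(-0.2742, 0.7116) x1=(-1.3876, -0.0291) x2=(0.7299, 0.3591) x3=(1.6660, -0.7537)
step 3: x0=(-0.2810, 0.7171) x1=(-1.3962, -0.0336) x2=(0.7247, 0.3636) x3=(1.6738, -0.7553)
step 4: x0=(-0.2875, 0.7225) x1=(-1.4045, -0.0379) x2=(0.7194, 0.3680) x3=(1.6815, -0.7568)
step 5: x0=(-0.2938, 0.7278) x1=(-1.4127, -0.0422) x2=(0.7140, 0.3723) x3=(1.6891, -0.7582)
step 6: x0=(-0.2998, 0.7328) x1=(-1.4206, -0.0465) x2=(0.7086, 0.3766) x3=(1.6965, -0.7595)
step 7: x0=(-0.3056, 0.7378) x1=(-1.4284, -0.0507) x2=(0.7030, 0.3808) x3=(1.7038, -0.7606)
step 8: x0=(-0.3111, 0.7426) x1=(-1.4360, -0.0548) x2=(0.6973, 0.3850) x3=(1.7110, -0.7616)
step 9: x0=(-0.3164, 0.7472) x1=(-1.4434, -0.0588) x2=(0.6915, 0.3891) x3=(1.7180, -0.7625)
step 10: x0=(-0.3214, 0.7517) x1=(-1.4506, -0.0628) x2=(0.6856, 0.3932) x3=(1.7250, -0.7633)
step 11: x0=(-0.3262, 0.7560) x1=(-1.4577, -0.0667) x2=(0.6797, 0.3972) x3=(1.7318, -0.7640)
step 12: x0=(-0.3308, 0.7602) x1=(-1.4645, -0.0705) x2=(0.6736, 0.4012) x3=(1.7385, -0.7645)
step 13: x0=(-0.3351, 0.7642) x1=(-1.4712, -0.0742) x2=(0.6674, 0.4052) x3=(1.7451, -0.7650)
step 14: x0=(-0.3391, 0.7681) x1=(-1.4777, -0.0779) x2=(0.6611, 0.4091) x3=(1.7515, -0.7653)
step 15: x0=(-0.3429, 0.7718) x1=(-1.4841, -0.0815) x2=(0.6547, 0.4130) x3=(1.7579, -0.7655)
step 16: x0=(-0.3465, 0.7754) x1=(-1.4902, -0.0851) x2=(0.6481, 0.4168) x3=(1.7641, -0.7656)
step 17: x0=(-0.3498, 0.7788) x1=(-1.4962, -0.0886) x2=(0.6415, 0.4206) x3=(1.7702, -0.7657)
step 18: x0=(-0.3528, 0.7820) x1=(-1.5020, -0.0920) x2=(0.6348, 0.4244) x3=(1.7762, -0.7656)
step 19: x0=(-0.3556, 0.7852) x1=(-1.5077, -0.0953) x2=(0.6279, 0.4281) x3=(1.7821, -0.7654)
step 20: x0=(-0.3582, 0.7881) x1=(-1.5132, -0.0986) x2=(0.6209, 0.4319) x3=(1.7879, -0.7651)
step 21: x0=(-0.3604, 0.7909) x1=(-1.5185, -0.1018) x2=(0.6138, 0.4356) x3=(1.7936, -0.7647)
step 22: x0=(-0.3625, 0.7936) x1=(-1.5237, -0.1049) x2=(0.6066, 0.4392) x3=(1.7992, -0.7643)
step 23: x0=(-0.3642, 0.7961) x1=(-1.5286, -0.1080) x2=(0.5993, 0.4429) x3=(1.8047, -0.7637)
step 24: x0=(-0.3657, 0.7984) x1=(-1.5335, -0.1110) x2=(0.5918, 0.4465) x3=(1.8100, -0.7630)
step 25: x0=(-0.3669, 0.8006) x1=(-1.5381, -0.1139) x2=(0.5842, 0.4502) x3=(1.8153, -0.7623)
step 26: x0=(-0.3679, 0.8026) x1=(-1.5426, -0.1167) x2=(0.5765, 0.4538) x3=(1.8204, -0.7615)
step 27: x0=(-0.3685, 0.8045) x1=(-1.5469, -0.1195) x2=(0.5686, 0.4574) x3=(1.8255, -0.7605)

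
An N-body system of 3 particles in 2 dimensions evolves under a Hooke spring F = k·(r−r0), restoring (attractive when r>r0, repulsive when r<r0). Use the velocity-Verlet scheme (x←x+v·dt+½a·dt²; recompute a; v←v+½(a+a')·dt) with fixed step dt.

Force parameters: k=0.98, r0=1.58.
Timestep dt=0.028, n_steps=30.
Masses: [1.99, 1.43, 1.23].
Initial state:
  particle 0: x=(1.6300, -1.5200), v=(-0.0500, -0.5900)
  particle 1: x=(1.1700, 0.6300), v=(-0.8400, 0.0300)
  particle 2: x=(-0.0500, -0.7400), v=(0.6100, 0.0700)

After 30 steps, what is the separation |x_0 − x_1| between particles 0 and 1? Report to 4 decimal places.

step 0: x0=(1.6300, -1.5200) x1=(1.1700, 0.6300) x2=(-0.0500, -0.7400)
step 1: x0=(1.6285, -1.5364) x1=(1.1465, 0.6306) x2=(-0.0328, -0.7380)
step 2: x0=(1.6269, -1.5525) x1=(1.1229, 0.6308) x2=(-0.0153, -0.7360)
step 3: x0=(1.6251, -1.5683) x1=(1.0994, 0.6306) x2=(0.0023, -0.7340)
step 4: x0=(1.6232, -1.5838) x1=(1.0759, 0.6299) x2=(0.0202, -0.7319)
step 5: x0=(1.6212, -1.5990) x1=(1.0525, 0.6289) x2=(0.0383, -0.7298)
step 6: x0=(1.6190, -1.6139) x1=(1.0291, 0.6273) x2=(0.0565, -0.7278)
step 7: x0=(1.6166, -1.6284) x1=(1.0057, 0.6254) x2=(0.0749, -0.7258)
step 8: x0=(1.6142, -1.6427) x1=(0.9825, 0.6231) x2=(0.0934, -0.7238)
step 9: x0=(1.6115, -1.6566) x1=(0.9594, 0.6203) x2=(0.1120, -0.7218)
step 10: x0=(1.6087, -1.6702) x1=(0.9364, 0.6171) x2=(0.1307, -0.7199)
step 11: x0=(1.6058, -1.6835) x1=(0.9135, 0.6136) x2=(0.1495, -0.7181)
step 12: x0=(1.6027, -1.6964) x1=(0.8907, 0.6096) x2=(0.1684, -0.7164)
step 13: x0=(1.5995, -1.7090) x1=(0.8681, 0.6052) x2=(0.1874, -0.7147)
step 14: x0=(1.5962, -1.7212) x1=(0.8457, 0.6004) x2=(0.2064, -0.7132)
step 15: x0=(1.5927, -1.7331) x1=(0.8234, 0.5953) x2=(0.2254, -0.7118)
step 16: x0=(1.5890, -1.7446) x1=(0.8013, 0.5898) x2=(0.2445, -0.7105)
step 17: x0=(1.5852, -1.7558) x1=(0.7794, 0.5839) x2=(0.2635, -0.7093)
step 18: x0=(1.5813, -1.7666) x1=(0.7577, 0.5776) x2=(0.2826, -0.7083)
step 19: x0=(1.5772, -1.7771) x1=(0.7362, 0.5710) x2=(0.3017, -0.7075)
step 20: x0=(1.5730, -1.7873) x1=(0.7149, 0.5641) x2=(0.3208, -0.7068)
step 21: x0=(1.5686, -1.7970) x1=(0.6938, 0.5568) x2=(0.3399, -0.7063)
step 22: x0=(1.5641, -1.8065) x1=(0.6729, 0.5492) x2=(0.3589, -0.7060)
step 23: x0=(1.5594, -1.8155) x1=(0.6522, 0.5413) x2=(0.3779, -0.7059)
step 24: x0=(1.5546, -1.8242) x1=(0.6318, 0.5330) x2=(0.3969, -0.7060)
step 25: x0=(1.5497, -1.8326) x1=(0.6115, 0.5244) x2=(0.4159, -0.7063)
step 26: x0=(1.5446, -1.8406) x1=(0.5915, 0.5156) x2=(0.4349, -0.7068)
step 27: x0=(1.5394, -1.8483) x1=(0.5717, 0.5064) x2=(0.4538, -0.7075)
step 28: x0=(1.5340, -1.8556) x1=(0.5522, 0.4970) x2=(0.4727, -0.7085)
step 29: x0=(1.5285, -1.8626) x1=(0.5328, 0.4873) x2=(0.4916, -0.7097)
step 30: x0=(1.5229, -1.8693) x1=(0.5136, 0.4773) x2=(0.5105, -0.7111)

2.5544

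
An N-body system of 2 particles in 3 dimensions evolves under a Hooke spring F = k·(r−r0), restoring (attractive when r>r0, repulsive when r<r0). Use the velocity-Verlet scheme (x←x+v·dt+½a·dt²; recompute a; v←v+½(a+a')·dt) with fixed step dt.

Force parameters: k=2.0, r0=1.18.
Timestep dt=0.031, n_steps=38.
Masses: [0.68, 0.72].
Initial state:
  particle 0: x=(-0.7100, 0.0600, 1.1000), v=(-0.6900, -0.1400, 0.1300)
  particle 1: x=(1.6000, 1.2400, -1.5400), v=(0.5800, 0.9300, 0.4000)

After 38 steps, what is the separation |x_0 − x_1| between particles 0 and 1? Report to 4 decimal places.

1.9533

step 0: x0=(-0.7100, 0.0600, 1.1000) x1=(1.6000, 1.2400, -1.5400)
step 1: x0=(-0.7292, 0.0568, 1.1015) x1=(1.6159, 1.2678, -1.5252)
step 2: x0=(-0.7438, 0.0559, 1.0979) x1=(1.6275, 1.2933, -1.5056)
step 3: x0=(-0.7539, 0.0575, 1.0893) x1=(1.6348, 1.3166, -1.4813)
step 4: x0=(-0.7593, 0.0614, 1.0757) x1=(1.6377, 1.3376, -1.4522)
step 5: x0=(-0.7601, 0.0678, 1.0573) x1=(1.6362, 1.3563, -1.4186)
step 6: x0=(-0.7563, 0.0767, 1.0340) x1=(1.6304, 1.3726, -1.3805)
step 7: x0=(-0.7480, 0.0881, 1.0062) x1=(1.6203, 1.3866, -1.3380)
step 8: x0=(-0.7352, 0.1019, 0.9740) x1=(1.6060, 1.3983, -1.2913)
step 9: x0=(-0.7180, 0.1182, 0.9375) x1=(1.5875, 1.4076, -1.2406)
step 10: x0=(-0.6965, 0.1368, 0.8969) x1=(1.5650, 1.4148, -1.1862)
step 11: x0=(-0.6709, 0.1578, 0.8526) x1=(1.5386, 1.4197, -1.1281)
step 12: x0=(-0.6413, 0.1810, 0.8047) x1=(1.5085, 1.4225, -1.0666)
step 13: x0=(-0.6080, 0.2064, 0.7535) x1=(1.4748, 1.4232, -1.0021)
step 14: x0=(-0.5711, 0.2339, 0.6994) x1=(1.4377, 1.4220, -0.9347)
step 15: x0=(-0.5309, 0.2634, 0.6425) x1=(1.3975, 1.4189, -0.8648)
step 16: x0=(-0.4876, 0.2947, 0.5832) x1=(1.3544, 1.4140, -0.7926)
step 17: x0=(-0.4415, 0.3277, 0.5218) x1=(1.3086, 1.4076, -0.7185)
step 18: x0=(-0.3928, 0.3623, 0.4587) x1=(1.2605, 1.3997, -0.6426)
step 19: x0=(-0.3420, 0.3982, 0.3941) x1=(1.2102, 1.3905, -0.5654)
step 20: x0=(-0.2893, 0.4354, 0.3283) x1=(1.1582, 1.3801, -0.4870)
step 21: x0=(-0.2350, 0.4735, 0.2616) x1=(1.1047, 1.3688, -0.4078)
step 22: x0=(-0.1795, 0.5125, 0.1943) x1=(1.0501, 1.3567, -0.3281)
step 23: x0=(-0.1231, 0.5521, 0.1266) x1=(0.9946, 1.3440, -0.2479)
step 24: x0=(-0.0662, 0.5921, 0.0588) x1=(0.9386, 1.3310, -0.1677)
step 25: x0=(-0.0090, 0.6323, -0.0091) x1=(0.8824, 1.3178, -0.0873)
step 26: x0=(0.0480, 0.6723, -0.0770) x1=(0.8264, 1.3047, -0.0070)
step 27: x0=(0.1046, 0.7120, -0.1449) x1=(0.7707, 1.2919, 0.0733)
step 28: x0=(0.1607, 0.7513, -0.2130) x1=(0.7155, 1.2796, 0.1539)
step 29: x0=(0.2161, 0.7899, -0.2815) x1=(0.6609, 1.2678, 0.2348)
step 30: x0=(0.2711, 0.8280, -0.3506) x1=(0.6068, 1.2566, 0.3162)
step 31: x0=(0.3256, 0.8656, -0.4205) x1=(0.5530, 1.2458, 0.3984)
step 32: x0=(0.3800, 0.9030, -0.4909) x1=(0.4994, 1.2352, 0.4811)
step 33: x0=(0.4344, 0.9402, -0.5617) x1=(0.4459, 1.2248, 0.5642)
step 34: x0=(0.4888, 0.9774, -0.6326) x1=(0.3923, 1.2144, 0.6473)
step 35: x0=(0.5431, 1.0147, -0.7031) x1=(0.3388, 1.2039, 0.7301)
step 36: x0=(0.5973, 1.0521, -0.7728) x1=(0.2853, 1.1933, 0.8122)
step 37: x0=(0.6513, 1.0896, -0.8414) x1=(0.2321, 1.1827, 0.8931)
step 38: x0=(0.7049, 1.1272, -0.9082) x1=(0.1793, 1.1719, 0.9725)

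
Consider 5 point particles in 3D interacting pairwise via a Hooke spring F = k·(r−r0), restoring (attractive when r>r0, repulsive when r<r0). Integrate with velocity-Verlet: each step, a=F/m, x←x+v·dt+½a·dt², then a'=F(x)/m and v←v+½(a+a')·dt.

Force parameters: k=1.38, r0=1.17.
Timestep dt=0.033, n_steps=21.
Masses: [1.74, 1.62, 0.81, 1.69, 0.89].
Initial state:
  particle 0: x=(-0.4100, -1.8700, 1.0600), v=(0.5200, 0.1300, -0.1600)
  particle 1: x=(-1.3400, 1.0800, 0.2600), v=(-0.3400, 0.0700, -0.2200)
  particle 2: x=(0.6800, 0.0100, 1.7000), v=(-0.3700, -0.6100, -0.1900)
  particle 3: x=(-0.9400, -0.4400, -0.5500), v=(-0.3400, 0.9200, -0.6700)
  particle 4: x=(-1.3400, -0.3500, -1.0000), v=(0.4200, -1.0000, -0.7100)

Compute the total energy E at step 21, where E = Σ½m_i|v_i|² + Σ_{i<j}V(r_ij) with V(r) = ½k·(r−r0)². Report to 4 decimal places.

16.3530

step 0: x0=(-0.4100, -1.8700, 1.0600) x1=(-1.3400, 1.0800, 0.2600) x2=(0.6800, 0.0100, 1.7000) x3=(-0.9400, -0.4400, -0.5500) x4=(-1.3400, -0.3500, -1.0000)
step 1: x0=(-0.3932, -1.8638, 1.0538) x1=(-1.3504, 1.0807, 0.2530) x2=(0.6641, -0.0109, 1.6898) x3=(-0.9506, -0.4096, -0.5709) x4=(-1.3249, -0.3830, -1.0209)
step 2: x0=(-0.3772, -1.8540, 1.0457) x1=(-1.3589, 1.0780, 0.2465) x2=(0.6411, -0.0331, 1.6718) x3=(-0.9599, -0.3793, -0.5893) x4=(-1.3073, -0.4160, -1.0367)
step 3: x0=(-0.3620, -1.8405, 1.0358) x1=(-1.3658, 1.0721, 0.2405) x2=(0.6109, -0.0566, 1.6461) x3=(-0.9679, -0.3489, -0.6051) x4=(-1.2874, -0.4490, -1.0474)
step 4: x0=(-0.3477, -1.8234, 1.0239) x1=(-1.3708, 1.0629, 0.2350) x2=(0.5739, -0.0811, 1.6128) x3=(-0.9746, -0.3185, -0.6184) x4=(-1.2652, -0.4819, -1.0532)
step 5: x0=(-0.3343, -1.8028, 1.0101) x1=(-1.3742, 1.0504, 0.2298) x2=(0.5304, -0.1066, 1.5720) x3=(-0.9801, -0.2882, -0.6292) x4=(-1.2407, -0.5150, -1.0540)
step 6: x0=(-0.3219, -1.7787, 0.9944) x1=(-1.3757, 1.0346, 0.2251) x2=(0.4806, -0.1329, 1.5240) x3=(-0.9844, -0.2579, -0.6375) x4=(-1.2141, -0.5481, -1.0501)
step 7: x0=(-0.3105, -1.7514, 0.9769) x1=(-1.3756, 1.0158, 0.2208) x2=(0.4249, -0.1598, 1.4692) x3=(-0.9875, -0.2275, -0.6434) x4=(-1.1855, -0.5813, -1.0413)
step 8: x0=(-0.3001, -1.7210, 0.9574) x1=(-1.3738, 0.9938, 0.2168) x2=(0.3636, -0.1872, 1.4078) x3=(-0.9895, -0.1972, -0.6470) x4=(-1.1549, -0.6146, -1.0280)
step 9: x0=(-0.2907, -1.6875, 0.9361) x1=(-1.3704, 0.9688, 0.2131) x2=(0.2974, -0.2148, 1.3404) x3=(-0.9906, -0.1670, -0.6484) x4=(-1.1224, -0.6480, -1.0103)
step 10: x0=(-0.2825, -1.6512, 0.9130) x1=(-1.3655, 0.9410, 0.2097) x2=(0.2265, -0.2425, 1.2673) x3=(-0.9907, -0.1369, -0.6478) x4=(-1.0882, -0.6814, -0.9882)
step 11: x0=(-0.2753, -1.6122, 0.8882) x1=(-1.3591, 0.9103, 0.2066) x2=(0.1515, -0.2702, 1.1890) x3=(-0.9900, -0.1069, -0.6453) x4=(-1.0525, -0.7147, -0.9621)
step 12: x0=(-0.2692, -1.5707, 0.8617) x1=(-1.3512, 0.8770, 0.2036) x2=(0.0730, -0.2976, 1.1061) x3=(-0.9885, -0.0770, -0.6411) x4=(-1.0154, -0.7479, -0.9321)
step 13: x0=(-0.2643, -1.5269, 0.8336) x1=(-1.3421, 0.8412, 0.2009) x2=(-0.0087, -0.3246, 1.0191) x3=(-0.9863, -0.0475, -0.6353) x4=(-0.9770, -0.7809, -0.8985)
step 14: x0=(-0.2603, -1.4811, 0.8039) x1=(-1.3317, 0.8031, 0.1983) x2=(-0.0929, -0.3511, 0.9286) x3=(-0.9835, -0.0183, -0.6282) x4=(-0.9376, -0.8136, -0.8616)
step 15: x0=(-0.2574, -1.4334, 0.7728) x1=(-1.3202, 0.7627, 0.1958) x2=(-0.1792, -0.3769, 0.8352) x3=(-0.9802, 0.0105, -0.6199) x4=(-0.8974, -0.8457, -0.8218)
step 16: x0=(-0.2555, -1.3840, 0.7405) x1=(-1.3077, 0.7204, 0.1934) x2=(-0.2671, -0.4019, 0.7394) x3=(-0.9764, 0.0389, -0.6105) x4=(-0.8566, -0.8774, -0.7794)
step 17: x0=(-0.2545, -1.3331, 0.7069) x1=(-1.2943, 0.6762, 0.1911) x2=(-0.3563, -0.4261, 0.6418) x3=(-0.9721, 0.0668, -0.6003) x4=(-0.8155, -0.9083, -0.7349)
step 18: x0=(-0.2543, -1.2810, 0.6723) x1=(-1.2800, 0.6303, 0.1889) x2=(-0.4464, -0.4493, 0.5429) x3=(-0.9674, 0.0942, -0.5895) x4=(-0.7741, -0.9386, -0.6885)
step 19: x0=(-0.2548, -1.2278, 0.6369) x1=(-1.2651, 0.5829, 0.1868) x2=(-0.5371, -0.4716, 0.4431) x3=(-0.9624, 0.1209, -0.5781) x4=(-0.7328, -0.9680, -0.6408)
step 20: x0=(-0.2559, -1.1737, 0.6008) x1=(-1.2495, 0.5343, 0.1848) x2=(-0.6282, -0.4931, 0.3430) x3=(-0.9571, 0.1472, -0.5664) x4=(-0.6916, -0.9967, -0.5923)
step 21: x0=(-0.2575, -1.1188, 0.5641) x1=(-1.2335, 0.4846, 0.1829) x2=(-0.7196, -0.5140, 0.2429) x3=(-0.9514, 0.1728, -0.5546) x4=(-0.6507, -1.0245, -0.5432)
step 0 velocities: v0=(0.5200, 0.1300, -0.1600) v1=(-0.3400, 0.0700, -0.2200) v2=(-0.3700, -0.6100, -0.1900) v3=(-0.3400, 0.9200, -0.6700) v4=(0.4200, -1.0000, -0.7100)
step 0: KE=2.5698, PE=13.7941, E=16.3639
step 21 velocities: v0=(-0.0543, 1.6758, -1.1168) v1=(0.4931, -1.5198, -0.0543) v2=(-2.7749, -0.6230, -3.0310) v3=(0.1766, 0.7699, 0.3604) v4=(1.2340, -0.8316, 1.4881)
step 21: KE=15.2054, PE=1.1476, E=16.3530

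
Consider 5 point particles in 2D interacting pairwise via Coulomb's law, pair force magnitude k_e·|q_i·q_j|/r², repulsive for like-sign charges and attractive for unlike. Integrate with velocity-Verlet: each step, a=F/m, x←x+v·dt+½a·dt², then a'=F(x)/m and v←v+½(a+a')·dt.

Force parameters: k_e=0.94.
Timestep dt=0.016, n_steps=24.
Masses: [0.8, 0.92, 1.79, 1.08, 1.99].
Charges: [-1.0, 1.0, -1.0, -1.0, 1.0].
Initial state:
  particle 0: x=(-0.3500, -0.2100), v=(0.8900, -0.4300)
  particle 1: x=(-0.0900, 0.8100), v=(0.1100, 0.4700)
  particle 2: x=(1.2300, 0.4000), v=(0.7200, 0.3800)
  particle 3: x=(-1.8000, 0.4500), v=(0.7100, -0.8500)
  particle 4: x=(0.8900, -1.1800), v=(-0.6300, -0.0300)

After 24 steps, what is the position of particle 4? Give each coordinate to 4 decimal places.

step 0: x0=(-0.3500, -0.2100) x1=(-0.0900, 0.8100) x2=(1.2300, 0.4000) x3=(-1.8000, 0.4500) x4=(0.8900, -1.1800)
step 1: x0=(-0.3357, -0.2168) x1=(-0.0883, 0.8174) x2=(1.2415, 0.4061) x3=(-1.7886, 0.4364) x4=(0.8799, -1.1805)
step 2: x0=(-0.3212, -0.2236) x1=(-0.0865, 0.8246) x2=(1.2530, 0.4121) x3=(-1.7773, 0.4229) x4=(0.8698, -1.1808)
step 3: x0=(-0.3065, -0.2302) x1=(-0.0849, 0.8315) x2=(1.2645, 0.4182) x3=(-1.7660, 0.4094) x4=(0.8596, -1.1812)
step 4: x0=(-0.2917, -0.2368) x1=(-0.0832, 0.8382) x2=(1.2759, 0.4242) x3=(-1.7547, 0.3959) x4=(0.8494, -1.1814)
step 5: x0=(-0.2767, -0.2433) x1=(-0.0816, 0.8447) x2=(1.2874, 0.4303) x3=(-1.7434, 0.3825) x4=(0.8392, -1.1816)
step 6: x0=(-0.2615, -0.2497) x1=(-0.0800, 0.8509) x2=(1.2988, 0.4363) x3=(-1.7321, 0.3691) x4=(0.8290, -1.1818)
step 7: x0=(-0.2462, -0.2561) x1=(-0.0784, 0.8570) x2=(1.3102, 0.4423) x3=(-1.7208, 0.3558) x4=(0.8187, -1.1819)
step 8: x0=(-0.2307, -0.2624) x1=(-0.0768, 0.8628) x2=(1.3215, 0.4483) x3=(-1.7095, 0.3425) x4=(0.8084, -1.1819)
step 9: x0=(-0.2150, -0.2687) x1=(-0.0753, 0.8684) x2=(1.3329, 0.4543) x3=(-1.6983, 0.3293) x4=(0.7980, -1.1818)
step 10: x0=(-0.1992, -0.2750) x1=(-0.0737, 0.8738) x2=(1.3443, 0.4603) x3=(-1.6870, 0.3160) x4=(0.7876, -1.1817)
step 11: x0=(-0.1832, -0.2812) x1=(-0.0722, 0.8789) x2=(1.3556, 0.4663) x3=(-1.6758, 0.3029) x4=(0.7772, -1.1815)
step 12: x0=(-0.1671, -0.2874) x1=(-0.0707, 0.8839) x2=(1.3669, 0.4723) x3=(-1.6646, 0.2898) x4=(0.7667, -1.1813)
step 13: x0=(-0.1508, -0.2936) x1=(-0.0692, 0.8887) x2=(1.3782, 0.4783) x3=(-1.6533, 0.2767) x4=(0.7562, -1.1809)
step 14: x0=(-0.1343, -0.2999) x1=(-0.0676, 0.8933) x2=(1.3895, 0.4842) x3=(-1.6421, 0.2636) x4=(0.7456, -1.1805)
step 15: x0=(-0.1176, -0.3061) x1=(-0.0661, 0.8976) x2=(1.4007, 0.4902) x3=(-1.6309, 0.2506) x4=(0.7350, -1.1801)
step 16: x0=(-0.1008, -0.3124) x1=(-0.0646, 0.9018) x2=(1.4120, 0.4962) x3=(-1.6197, 0.2377) x4=(0.7244, -1.1795)
step 17: x0=(-0.0838, -0.3187) x1=(-0.0631, 0.9058) x2=(1.4232, 0.5022) x3=(-1.6085, 0.2248) x4=(0.7137, -1.1789)
step 18: x0=(-0.0667, -0.3250) x1=(-0.0616, 0.9096) x2=(1.4344, 0.5082) x3=(-1.5974, 0.2119) x4=(0.7029, -1.1781)
step 19: x0=(-0.0494, -0.3314) x1=(-0.0601, 0.9132) x2=(1.4456, 0.5141) x3=(-1.5862, 0.1991) x4=(0.6921, -1.1773)
step 20: x0=(-0.0319, -0.3379) x1=(-0.0586, 0.9166) x2=(1.4568, 0.5201) x3=(-1.5750, 0.1863) x4=(0.6812, -1.1764)
step 21: x0=(-0.0142, -0.3444) x1=(-0.0571, 0.9198) x2=(1.4679, 0.5261) x3=(-1.5639, 0.1735) x4=(0.6703, -1.1754)
step 22: x0=(0.0037, -0.3511) x1=(-0.0556, 0.9229) x2=(1.4791, 0.5321) x3=(-1.5527, 0.1608) x4=(0.6593, -1.1743)
step 23: x0=(0.0217, -0.3579) x1=(-0.0540, 0.9258) x2=(1.4902, 0.5381) x3=(-1.5415, 0.1482) x4=(0.6483, -1.1732)
step 24: x0=(0.0399, -0.3648) x1=(-0.0525, 0.9285) x2=(1.5013, 0.5441) x3=(-1.5304, 0.1356) x4=(0.6372, -1.1719)

(0.6372, -1.1719)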